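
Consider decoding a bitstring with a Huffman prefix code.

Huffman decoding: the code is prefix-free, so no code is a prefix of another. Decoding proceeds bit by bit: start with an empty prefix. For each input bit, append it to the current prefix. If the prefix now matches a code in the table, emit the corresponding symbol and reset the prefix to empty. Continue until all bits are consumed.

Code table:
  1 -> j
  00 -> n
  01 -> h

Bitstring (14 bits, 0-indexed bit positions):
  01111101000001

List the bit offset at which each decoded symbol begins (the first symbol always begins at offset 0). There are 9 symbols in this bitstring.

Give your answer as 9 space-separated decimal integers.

Bit 0: prefix='0' (no match yet)
Bit 1: prefix='01' -> emit 'h', reset
Bit 2: prefix='1' -> emit 'j', reset
Bit 3: prefix='1' -> emit 'j', reset
Bit 4: prefix='1' -> emit 'j', reset
Bit 5: prefix='1' -> emit 'j', reset
Bit 6: prefix='0' (no match yet)
Bit 7: prefix='01' -> emit 'h', reset
Bit 8: prefix='0' (no match yet)
Bit 9: prefix='00' -> emit 'n', reset
Bit 10: prefix='0' (no match yet)
Bit 11: prefix='00' -> emit 'n', reset
Bit 12: prefix='0' (no match yet)
Bit 13: prefix='01' -> emit 'h', reset

Answer: 0 2 3 4 5 6 8 10 12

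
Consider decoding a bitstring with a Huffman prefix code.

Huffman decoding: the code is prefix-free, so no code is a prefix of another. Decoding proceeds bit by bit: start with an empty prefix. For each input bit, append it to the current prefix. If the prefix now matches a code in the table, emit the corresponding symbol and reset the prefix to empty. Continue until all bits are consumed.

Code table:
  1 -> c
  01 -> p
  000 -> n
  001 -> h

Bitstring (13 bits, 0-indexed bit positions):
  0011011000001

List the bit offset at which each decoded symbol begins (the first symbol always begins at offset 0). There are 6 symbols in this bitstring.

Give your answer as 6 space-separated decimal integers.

Bit 0: prefix='0' (no match yet)
Bit 1: prefix='00' (no match yet)
Bit 2: prefix='001' -> emit 'h', reset
Bit 3: prefix='1' -> emit 'c', reset
Bit 4: prefix='0' (no match yet)
Bit 5: prefix='01' -> emit 'p', reset
Bit 6: prefix='1' -> emit 'c', reset
Bit 7: prefix='0' (no match yet)
Bit 8: prefix='00' (no match yet)
Bit 9: prefix='000' -> emit 'n', reset
Bit 10: prefix='0' (no match yet)
Bit 11: prefix='00' (no match yet)
Bit 12: prefix='001' -> emit 'h', reset

Answer: 0 3 4 6 7 10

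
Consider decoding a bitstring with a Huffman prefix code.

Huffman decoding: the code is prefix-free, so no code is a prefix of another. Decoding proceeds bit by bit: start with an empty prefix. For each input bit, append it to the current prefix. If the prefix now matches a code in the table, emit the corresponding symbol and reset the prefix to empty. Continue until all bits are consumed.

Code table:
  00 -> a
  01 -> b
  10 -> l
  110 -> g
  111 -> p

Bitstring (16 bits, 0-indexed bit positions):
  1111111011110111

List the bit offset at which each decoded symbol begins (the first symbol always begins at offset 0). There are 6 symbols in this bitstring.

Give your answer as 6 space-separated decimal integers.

Bit 0: prefix='1' (no match yet)
Bit 1: prefix='11' (no match yet)
Bit 2: prefix='111' -> emit 'p', reset
Bit 3: prefix='1' (no match yet)
Bit 4: prefix='11' (no match yet)
Bit 5: prefix='111' -> emit 'p', reset
Bit 6: prefix='1' (no match yet)
Bit 7: prefix='10' -> emit 'l', reset
Bit 8: prefix='1' (no match yet)
Bit 9: prefix='11' (no match yet)
Bit 10: prefix='111' -> emit 'p', reset
Bit 11: prefix='1' (no match yet)
Bit 12: prefix='10' -> emit 'l', reset
Bit 13: prefix='1' (no match yet)
Bit 14: prefix='11' (no match yet)
Bit 15: prefix='111' -> emit 'p', reset

Answer: 0 3 6 8 11 13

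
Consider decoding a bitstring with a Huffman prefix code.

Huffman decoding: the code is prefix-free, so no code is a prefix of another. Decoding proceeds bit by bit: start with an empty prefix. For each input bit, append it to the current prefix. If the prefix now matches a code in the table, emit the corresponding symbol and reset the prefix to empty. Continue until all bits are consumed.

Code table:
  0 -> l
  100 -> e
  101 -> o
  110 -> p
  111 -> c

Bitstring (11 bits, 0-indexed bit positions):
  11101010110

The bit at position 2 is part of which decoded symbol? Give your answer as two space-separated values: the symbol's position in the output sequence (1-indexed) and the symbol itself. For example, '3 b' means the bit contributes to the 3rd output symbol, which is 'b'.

Answer: 1 c

Derivation:
Bit 0: prefix='1' (no match yet)
Bit 1: prefix='11' (no match yet)
Bit 2: prefix='111' -> emit 'c', reset
Bit 3: prefix='0' -> emit 'l', reset
Bit 4: prefix='1' (no match yet)
Bit 5: prefix='10' (no match yet)
Bit 6: prefix='101' -> emit 'o', reset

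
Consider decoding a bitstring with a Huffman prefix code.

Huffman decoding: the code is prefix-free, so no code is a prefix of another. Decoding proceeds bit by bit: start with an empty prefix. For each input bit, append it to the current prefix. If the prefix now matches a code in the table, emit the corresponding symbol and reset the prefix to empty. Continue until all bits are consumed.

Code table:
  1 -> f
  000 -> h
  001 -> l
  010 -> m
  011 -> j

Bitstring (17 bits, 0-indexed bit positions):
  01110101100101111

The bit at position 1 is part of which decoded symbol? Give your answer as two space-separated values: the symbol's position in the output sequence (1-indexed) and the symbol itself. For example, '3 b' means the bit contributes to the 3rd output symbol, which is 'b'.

Answer: 1 j

Derivation:
Bit 0: prefix='0' (no match yet)
Bit 1: prefix='01' (no match yet)
Bit 2: prefix='011' -> emit 'j', reset
Bit 3: prefix='1' -> emit 'f', reset
Bit 4: prefix='0' (no match yet)
Bit 5: prefix='01' (no match yet)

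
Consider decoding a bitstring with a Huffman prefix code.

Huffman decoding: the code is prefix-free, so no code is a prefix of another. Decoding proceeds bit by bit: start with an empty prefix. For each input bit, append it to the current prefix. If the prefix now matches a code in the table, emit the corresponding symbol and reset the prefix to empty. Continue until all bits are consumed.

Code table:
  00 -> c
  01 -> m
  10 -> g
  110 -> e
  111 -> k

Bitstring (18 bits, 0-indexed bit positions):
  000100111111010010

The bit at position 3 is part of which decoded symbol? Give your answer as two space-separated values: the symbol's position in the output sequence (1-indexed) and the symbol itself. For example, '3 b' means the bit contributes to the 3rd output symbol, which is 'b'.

Bit 0: prefix='0' (no match yet)
Bit 1: prefix='00' -> emit 'c', reset
Bit 2: prefix='0' (no match yet)
Bit 3: prefix='01' -> emit 'm', reset
Bit 4: prefix='0' (no match yet)
Bit 5: prefix='00' -> emit 'c', reset
Bit 6: prefix='1' (no match yet)
Bit 7: prefix='11' (no match yet)

Answer: 2 m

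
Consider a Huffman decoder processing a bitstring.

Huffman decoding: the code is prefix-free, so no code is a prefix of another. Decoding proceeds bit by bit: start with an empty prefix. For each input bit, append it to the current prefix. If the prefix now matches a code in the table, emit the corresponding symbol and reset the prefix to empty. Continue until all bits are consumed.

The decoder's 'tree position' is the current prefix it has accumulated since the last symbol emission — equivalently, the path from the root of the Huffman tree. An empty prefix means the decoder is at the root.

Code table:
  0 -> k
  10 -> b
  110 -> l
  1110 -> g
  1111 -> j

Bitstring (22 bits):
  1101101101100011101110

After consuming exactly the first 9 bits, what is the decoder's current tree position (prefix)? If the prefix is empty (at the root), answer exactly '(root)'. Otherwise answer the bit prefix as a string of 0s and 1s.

Bit 0: prefix='1' (no match yet)
Bit 1: prefix='11' (no match yet)
Bit 2: prefix='110' -> emit 'l', reset
Bit 3: prefix='1' (no match yet)
Bit 4: prefix='11' (no match yet)
Bit 5: prefix='110' -> emit 'l', reset
Bit 6: prefix='1' (no match yet)
Bit 7: prefix='11' (no match yet)
Bit 8: prefix='110' -> emit 'l', reset

Answer: (root)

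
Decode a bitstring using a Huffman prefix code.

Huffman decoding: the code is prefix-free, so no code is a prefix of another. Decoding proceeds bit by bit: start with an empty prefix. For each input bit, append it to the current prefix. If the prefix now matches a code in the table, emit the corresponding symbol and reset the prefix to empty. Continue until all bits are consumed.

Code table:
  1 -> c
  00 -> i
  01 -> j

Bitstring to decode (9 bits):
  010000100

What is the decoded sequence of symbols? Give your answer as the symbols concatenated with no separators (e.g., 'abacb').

Answer: jiici

Derivation:
Bit 0: prefix='0' (no match yet)
Bit 1: prefix='01' -> emit 'j', reset
Bit 2: prefix='0' (no match yet)
Bit 3: prefix='00' -> emit 'i', reset
Bit 4: prefix='0' (no match yet)
Bit 5: prefix='00' -> emit 'i', reset
Bit 6: prefix='1' -> emit 'c', reset
Bit 7: prefix='0' (no match yet)
Bit 8: prefix='00' -> emit 'i', reset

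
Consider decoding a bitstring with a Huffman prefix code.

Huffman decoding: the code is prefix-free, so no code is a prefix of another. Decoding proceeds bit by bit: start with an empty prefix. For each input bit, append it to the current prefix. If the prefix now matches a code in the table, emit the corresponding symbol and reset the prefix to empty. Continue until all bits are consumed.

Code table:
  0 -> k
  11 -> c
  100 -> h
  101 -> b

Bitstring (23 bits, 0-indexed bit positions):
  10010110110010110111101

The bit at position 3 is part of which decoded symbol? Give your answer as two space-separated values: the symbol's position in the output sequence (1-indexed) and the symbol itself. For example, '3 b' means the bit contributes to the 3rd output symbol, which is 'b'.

Bit 0: prefix='1' (no match yet)
Bit 1: prefix='10' (no match yet)
Bit 2: prefix='100' -> emit 'h', reset
Bit 3: prefix='1' (no match yet)
Bit 4: prefix='10' (no match yet)
Bit 5: prefix='101' -> emit 'b', reset
Bit 6: prefix='1' (no match yet)
Bit 7: prefix='10' (no match yet)

Answer: 2 b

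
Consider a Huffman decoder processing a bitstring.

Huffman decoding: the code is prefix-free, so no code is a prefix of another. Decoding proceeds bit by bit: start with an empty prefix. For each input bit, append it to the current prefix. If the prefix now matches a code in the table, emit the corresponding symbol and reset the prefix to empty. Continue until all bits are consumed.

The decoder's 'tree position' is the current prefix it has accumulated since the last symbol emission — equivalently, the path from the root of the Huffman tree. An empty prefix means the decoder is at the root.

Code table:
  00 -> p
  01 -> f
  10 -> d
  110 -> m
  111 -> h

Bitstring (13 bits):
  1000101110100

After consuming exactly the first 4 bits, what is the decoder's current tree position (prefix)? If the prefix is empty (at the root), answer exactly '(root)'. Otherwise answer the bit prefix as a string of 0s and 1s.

Answer: (root)

Derivation:
Bit 0: prefix='1' (no match yet)
Bit 1: prefix='10' -> emit 'd', reset
Bit 2: prefix='0' (no match yet)
Bit 3: prefix='00' -> emit 'p', reset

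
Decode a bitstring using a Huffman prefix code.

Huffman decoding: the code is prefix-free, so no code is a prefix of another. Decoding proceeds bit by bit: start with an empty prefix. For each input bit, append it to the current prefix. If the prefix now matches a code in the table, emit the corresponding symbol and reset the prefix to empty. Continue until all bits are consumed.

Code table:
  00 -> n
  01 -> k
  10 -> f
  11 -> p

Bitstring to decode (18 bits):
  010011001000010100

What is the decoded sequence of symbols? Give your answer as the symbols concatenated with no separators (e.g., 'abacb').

Bit 0: prefix='0' (no match yet)
Bit 1: prefix='01' -> emit 'k', reset
Bit 2: prefix='0' (no match yet)
Bit 3: prefix='00' -> emit 'n', reset
Bit 4: prefix='1' (no match yet)
Bit 5: prefix='11' -> emit 'p', reset
Bit 6: prefix='0' (no match yet)
Bit 7: prefix='00' -> emit 'n', reset
Bit 8: prefix='1' (no match yet)
Bit 9: prefix='10' -> emit 'f', reset
Bit 10: prefix='0' (no match yet)
Bit 11: prefix='00' -> emit 'n', reset
Bit 12: prefix='0' (no match yet)
Bit 13: prefix='01' -> emit 'k', reset
Bit 14: prefix='0' (no match yet)
Bit 15: prefix='01' -> emit 'k', reset
Bit 16: prefix='0' (no match yet)
Bit 17: prefix='00' -> emit 'n', reset

Answer: knpnfnkkn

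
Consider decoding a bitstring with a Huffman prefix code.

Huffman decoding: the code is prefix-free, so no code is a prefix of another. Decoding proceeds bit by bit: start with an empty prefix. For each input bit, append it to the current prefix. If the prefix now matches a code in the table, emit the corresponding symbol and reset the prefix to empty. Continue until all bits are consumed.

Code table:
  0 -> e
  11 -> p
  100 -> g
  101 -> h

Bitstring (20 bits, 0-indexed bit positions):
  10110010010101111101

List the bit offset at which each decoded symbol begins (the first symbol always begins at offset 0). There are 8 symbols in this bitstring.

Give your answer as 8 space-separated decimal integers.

Bit 0: prefix='1' (no match yet)
Bit 1: prefix='10' (no match yet)
Bit 2: prefix='101' -> emit 'h', reset
Bit 3: prefix='1' (no match yet)
Bit 4: prefix='10' (no match yet)
Bit 5: prefix='100' -> emit 'g', reset
Bit 6: prefix='1' (no match yet)
Bit 7: prefix='10' (no match yet)
Bit 8: prefix='100' -> emit 'g', reset
Bit 9: prefix='1' (no match yet)
Bit 10: prefix='10' (no match yet)
Bit 11: prefix='101' -> emit 'h', reset
Bit 12: prefix='0' -> emit 'e', reset
Bit 13: prefix='1' (no match yet)
Bit 14: prefix='11' -> emit 'p', reset
Bit 15: prefix='1' (no match yet)
Bit 16: prefix='11' -> emit 'p', reset
Bit 17: prefix='1' (no match yet)
Bit 18: prefix='10' (no match yet)
Bit 19: prefix='101' -> emit 'h', reset

Answer: 0 3 6 9 12 13 15 17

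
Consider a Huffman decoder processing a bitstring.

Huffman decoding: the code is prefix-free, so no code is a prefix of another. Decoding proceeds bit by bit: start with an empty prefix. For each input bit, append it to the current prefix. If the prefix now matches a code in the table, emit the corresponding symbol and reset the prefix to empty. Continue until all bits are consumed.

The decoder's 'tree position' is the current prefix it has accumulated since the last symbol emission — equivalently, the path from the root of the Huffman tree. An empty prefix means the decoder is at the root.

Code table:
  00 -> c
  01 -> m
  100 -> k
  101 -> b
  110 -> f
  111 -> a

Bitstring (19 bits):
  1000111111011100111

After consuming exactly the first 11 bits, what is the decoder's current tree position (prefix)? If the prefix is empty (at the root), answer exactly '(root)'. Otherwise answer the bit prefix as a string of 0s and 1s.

Bit 0: prefix='1' (no match yet)
Bit 1: prefix='10' (no match yet)
Bit 2: prefix='100' -> emit 'k', reset
Bit 3: prefix='0' (no match yet)
Bit 4: prefix='01' -> emit 'm', reset
Bit 5: prefix='1' (no match yet)
Bit 6: prefix='11' (no match yet)
Bit 7: prefix='111' -> emit 'a', reset
Bit 8: prefix='1' (no match yet)
Bit 9: prefix='11' (no match yet)
Bit 10: prefix='110' -> emit 'f', reset

Answer: (root)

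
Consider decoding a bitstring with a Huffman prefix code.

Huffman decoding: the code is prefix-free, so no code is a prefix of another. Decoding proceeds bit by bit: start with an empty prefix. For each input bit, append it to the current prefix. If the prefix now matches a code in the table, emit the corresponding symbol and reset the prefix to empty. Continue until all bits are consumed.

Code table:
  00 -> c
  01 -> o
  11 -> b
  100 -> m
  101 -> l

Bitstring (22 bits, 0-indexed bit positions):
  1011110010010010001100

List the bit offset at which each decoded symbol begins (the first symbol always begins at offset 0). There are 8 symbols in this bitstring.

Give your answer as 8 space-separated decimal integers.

Bit 0: prefix='1' (no match yet)
Bit 1: prefix='10' (no match yet)
Bit 2: prefix='101' -> emit 'l', reset
Bit 3: prefix='1' (no match yet)
Bit 4: prefix='11' -> emit 'b', reset
Bit 5: prefix='1' (no match yet)
Bit 6: prefix='10' (no match yet)
Bit 7: prefix='100' -> emit 'm', reset
Bit 8: prefix='1' (no match yet)
Bit 9: prefix='10' (no match yet)
Bit 10: prefix='100' -> emit 'm', reset
Bit 11: prefix='1' (no match yet)
Bit 12: prefix='10' (no match yet)
Bit 13: prefix='100' -> emit 'm', reset
Bit 14: prefix='1' (no match yet)
Bit 15: prefix='10' (no match yet)
Bit 16: prefix='100' -> emit 'm', reset
Bit 17: prefix='0' (no match yet)
Bit 18: prefix='01' -> emit 'o', reset
Bit 19: prefix='1' (no match yet)
Bit 20: prefix='10' (no match yet)
Bit 21: prefix='100' -> emit 'm', reset

Answer: 0 3 5 8 11 14 17 19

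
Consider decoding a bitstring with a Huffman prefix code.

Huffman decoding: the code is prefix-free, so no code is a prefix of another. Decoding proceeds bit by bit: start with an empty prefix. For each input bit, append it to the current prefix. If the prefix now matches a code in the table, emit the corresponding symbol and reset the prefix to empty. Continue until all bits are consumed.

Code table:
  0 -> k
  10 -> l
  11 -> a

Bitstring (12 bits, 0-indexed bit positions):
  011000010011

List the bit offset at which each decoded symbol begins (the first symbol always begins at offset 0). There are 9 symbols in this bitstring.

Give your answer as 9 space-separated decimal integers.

Answer: 0 1 3 4 5 6 7 9 10

Derivation:
Bit 0: prefix='0' -> emit 'k', reset
Bit 1: prefix='1' (no match yet)
Bit 2: prefix='11' -> emit 'a', reset
Bit 3: prefix='0' -> emit 'k', reset
Bit 4: prefix='0' -> emit 'k', reset
Bit 5: prefix='0' -> emit 'k', reset
Bit 6: prefix='0' -> emit 'k', reset
Bit 7: prefix='1' (no match yet)
Bit 8: prefix='10' -> emit 'l', reset
Bit 9: prefix='0' -> emit 'k', reset
Bit 10: prefix='1' (no match yet)
Bit 11: prefix='11' -> emit 'a', reset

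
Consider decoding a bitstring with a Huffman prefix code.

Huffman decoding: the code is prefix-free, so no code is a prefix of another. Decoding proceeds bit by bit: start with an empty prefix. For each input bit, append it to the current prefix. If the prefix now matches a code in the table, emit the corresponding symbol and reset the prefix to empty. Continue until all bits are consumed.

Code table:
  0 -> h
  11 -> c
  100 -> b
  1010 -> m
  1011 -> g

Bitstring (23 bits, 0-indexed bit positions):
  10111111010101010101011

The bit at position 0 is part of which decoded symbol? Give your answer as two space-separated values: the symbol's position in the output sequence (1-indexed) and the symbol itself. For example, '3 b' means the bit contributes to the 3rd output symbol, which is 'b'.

Answer: 1 g

Derivation:
Bit 0: prefix='1' (no match yet)
Bit 1: prefix='10' (no match yet)
Bit 2: prefix='101' (no match yet)
Bit 3: prefix='1011' -> emit 'g', reset
Bit 4: prefix='1' (no match yet)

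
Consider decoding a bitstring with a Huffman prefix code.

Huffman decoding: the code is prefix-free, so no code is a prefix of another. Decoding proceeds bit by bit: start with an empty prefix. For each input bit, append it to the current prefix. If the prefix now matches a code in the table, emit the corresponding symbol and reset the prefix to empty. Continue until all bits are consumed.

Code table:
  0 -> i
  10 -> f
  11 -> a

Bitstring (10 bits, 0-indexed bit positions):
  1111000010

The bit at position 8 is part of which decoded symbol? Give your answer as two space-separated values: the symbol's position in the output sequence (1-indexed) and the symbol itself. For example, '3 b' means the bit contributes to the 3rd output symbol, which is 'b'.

Bit 0: prefix='1' (no match yet)
Bit 1: prefix='11' -> emit 'a', reset
Bit 2: prefix='1' (no match yet)
Bit 3: prefix='11' -> emit 'a', reset
Bit 4: prefix='0' -> emit 'i', reset
Bit 5: prefix='0' -> emit 'i', reset
Bit 6: prefix='0' -> emit 'i', reset
Bit 7: prefix='0' -> emit 'i', reset
Bit 8: prefix='1' (no match yet)
Bit 9: prefix='10' -> emit 'f', reset

Answer: 7 f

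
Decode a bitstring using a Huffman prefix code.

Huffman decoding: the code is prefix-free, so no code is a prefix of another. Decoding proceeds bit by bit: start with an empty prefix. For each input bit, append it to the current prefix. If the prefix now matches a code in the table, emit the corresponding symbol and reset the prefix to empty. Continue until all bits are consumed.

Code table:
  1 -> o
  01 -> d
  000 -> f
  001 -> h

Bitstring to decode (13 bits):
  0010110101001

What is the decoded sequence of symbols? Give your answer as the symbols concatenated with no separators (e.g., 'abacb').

Bit 0: prefix='0' (no match yet)
Bit 1: prefix='00' (no match yet)
Bit 2: prefix='001' -> emit 'h', reset
Bit 3: prefix='0' (no match yet)
Bit 4: prefix='01' -> emit 'd', reset
Bit 5: prefix='1' -> emit 'o', reset
Bit 6: prefix='0' (no match yet)
Bit 7: prefix='01' -> emit 'd', reset
Bit 8: prefix='0' (no match yet)
Bit 9: prefix='01' -> emit 'd', reset
Bit 10: prefix='0' (no match yet)
Bit 11: prefix='00' (no match yet)
Bit 12: prefix='001' -> emit 'h', reset

Answer: hdoddh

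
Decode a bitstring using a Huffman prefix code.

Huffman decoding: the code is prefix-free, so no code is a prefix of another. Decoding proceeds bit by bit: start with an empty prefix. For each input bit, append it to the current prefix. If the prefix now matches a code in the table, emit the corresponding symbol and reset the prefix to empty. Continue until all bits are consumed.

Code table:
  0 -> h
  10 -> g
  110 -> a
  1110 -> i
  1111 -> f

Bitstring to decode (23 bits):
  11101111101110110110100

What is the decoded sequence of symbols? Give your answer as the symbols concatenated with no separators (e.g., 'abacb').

Answer: ifgiaagh

Derivation:
Bit 0: prefix='1' (no match yet)
Bit 1: prefix='11' (no match yet)
Bit 2: prefix='111' (no match yet)
Bit 3: prefix='1110' -> emit 'i', reset
Bit 4: prefix='1' (no match yet)
Bit 5: prefix='11' (no match yet)
Bit 6: prefix='111' (no match yet)
Bit 7: prefix='1111' -> emit 'f', reset
Bit 8: prefix='1' (no match yet)
Bit 9: prefix='10' -> emit 'g', reset
Bit 10: prefix='1' (no match yet)
Bit 11: prefix='11' (no match yet)
Bit 12: prefix='111' (no match yet)
Bit 13: prefix='1110' -> emit 'i', reset
Bit 14: prefix='1' (no match yet)
Bit 15: prefix='11' (no match yet)
Bit 16: prefix='110' -> emit 'a', reset
Bit 17: prefix='1' (no match yet)
Bit 18: prefix='11' (no match yet)
Bit 19: prefix='110' -> emit 'a', reset
Bit 20: prefix='1' (no match yet)
Bit 21: prefix='10' -> emit 'g', reset
Bit 22: prefix='0' -> emit 'h', reset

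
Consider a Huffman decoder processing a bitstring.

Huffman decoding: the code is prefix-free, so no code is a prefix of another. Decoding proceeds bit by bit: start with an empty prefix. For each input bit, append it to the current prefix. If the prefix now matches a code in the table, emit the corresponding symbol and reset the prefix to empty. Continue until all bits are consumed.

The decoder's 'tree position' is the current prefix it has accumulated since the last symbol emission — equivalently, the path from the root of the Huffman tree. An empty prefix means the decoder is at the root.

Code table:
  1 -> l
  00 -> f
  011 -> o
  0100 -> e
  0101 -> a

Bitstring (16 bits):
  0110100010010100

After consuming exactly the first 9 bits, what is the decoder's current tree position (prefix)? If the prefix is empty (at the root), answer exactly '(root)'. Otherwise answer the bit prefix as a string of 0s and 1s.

Answer: 01

Derivation:
Bit 0: prefix='0' (no match yet)
Bit 1: prefix='01' (no match yet)
Bit 2: prefix='011' -> emit 'o', reset
Bit 3: prefix='0' (no match yet)
Bit 4: prefix='01' (no match yet)
Bit 5: prefix='010' (no match yet)
Bit 6: prefix='0100' -> emit 'e', reset
Bit 7: prefix='0' (no match yet)
Bit 8: prefix='01' (no match yet)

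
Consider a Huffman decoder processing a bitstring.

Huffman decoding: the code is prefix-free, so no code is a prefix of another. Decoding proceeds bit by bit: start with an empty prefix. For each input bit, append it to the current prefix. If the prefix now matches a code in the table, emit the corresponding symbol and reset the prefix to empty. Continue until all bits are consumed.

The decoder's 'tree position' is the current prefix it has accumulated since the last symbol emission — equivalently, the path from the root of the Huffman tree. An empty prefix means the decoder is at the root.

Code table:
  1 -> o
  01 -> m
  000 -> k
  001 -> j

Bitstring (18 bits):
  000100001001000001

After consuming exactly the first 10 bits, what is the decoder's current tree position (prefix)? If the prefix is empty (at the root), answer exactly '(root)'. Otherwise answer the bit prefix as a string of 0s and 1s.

Bit 0: prefix='0' (no match yet)
Bit 1: prefix='00' (no match yet)
Bit 2: prefix='000' -> emit 'k', reset
Bit 3: prefix='1' -> emit 'o', reset
Bit 4: prefix='0' (no match yet)
Bit 5: prefix='00' (no match yet)
Bit 6: prefix='000' -> emit 'k', reset
Bit 7: prefix='0' (no match yet)
Bit 8: prefix='01' -> emit 'm', reset
Bit 9: prefix='0' (no match yet)

Answer: 0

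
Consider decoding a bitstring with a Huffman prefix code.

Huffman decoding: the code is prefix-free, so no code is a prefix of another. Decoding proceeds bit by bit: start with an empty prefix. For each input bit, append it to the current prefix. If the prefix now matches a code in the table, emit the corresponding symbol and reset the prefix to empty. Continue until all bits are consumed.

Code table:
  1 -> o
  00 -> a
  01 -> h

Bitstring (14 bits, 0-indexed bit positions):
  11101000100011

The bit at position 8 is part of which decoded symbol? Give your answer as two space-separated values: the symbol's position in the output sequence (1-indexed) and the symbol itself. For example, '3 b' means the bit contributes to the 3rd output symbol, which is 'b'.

Bit 0: prefix='1' -> emit 'o', reset
Bit 1: prefix='1' -> emit 'o', reset
Bit 2: prefix='1' -> emit 'o', reset
Bit 3: prefix='0' (no match yet)
Bit 4: prefix='01' -> emit 'h', reset
Bit 5: prefix='0' (no match yet)
Bit 6: prefix='00' -> emit 'a', reset
Bit 7: prefix='0' (no match yet)
Bit 8: prefix='01' -> emit 'h', reset
Bit 9: prefix='0' (no match yet)
Bit 10: prefix='00' -> emit 'a', reset
Bit 11: prefix='0' (no match yet)
Bit 12: prefix='01' -> emit 'h', reset

Answer: 6 h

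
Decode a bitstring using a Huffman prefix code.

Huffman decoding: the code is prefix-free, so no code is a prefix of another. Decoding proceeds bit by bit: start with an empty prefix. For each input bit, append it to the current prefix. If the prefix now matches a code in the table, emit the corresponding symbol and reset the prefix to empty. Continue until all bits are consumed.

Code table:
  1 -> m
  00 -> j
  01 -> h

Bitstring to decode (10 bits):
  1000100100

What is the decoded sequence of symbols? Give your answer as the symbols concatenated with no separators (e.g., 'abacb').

Answer: mjhjmj

Derivation:
Bit 0: prefix='1' -> emit 'm', reset
Bit 1: prefix='0' (no match yet)
Bit 2: prefix='00' -> emit 'j', reset
Bit 3: prefix='0' (no match yet)
Bit 4: prefix='01' -> emit 'h', reset
Bit 5: prefix='0' (no match yet)
Bit 6: prefix='00' -> emit 'j', reset
Bit 7: prefix='1' -> emit 'm', reset
Bit 8: prefix='0' (no match yet)
Bit 9: prefix='00' -> emit 'j', reset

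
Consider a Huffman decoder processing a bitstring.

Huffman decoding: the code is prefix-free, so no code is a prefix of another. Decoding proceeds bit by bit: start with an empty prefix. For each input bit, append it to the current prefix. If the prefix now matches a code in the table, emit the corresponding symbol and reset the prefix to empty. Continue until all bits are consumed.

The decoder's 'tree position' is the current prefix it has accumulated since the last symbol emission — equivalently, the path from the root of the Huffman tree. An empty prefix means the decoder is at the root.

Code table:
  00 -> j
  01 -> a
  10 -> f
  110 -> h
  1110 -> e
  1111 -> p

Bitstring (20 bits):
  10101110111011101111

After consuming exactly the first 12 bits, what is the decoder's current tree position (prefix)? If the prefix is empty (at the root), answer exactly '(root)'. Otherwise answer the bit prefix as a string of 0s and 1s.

Answer: (root)

Derivation:
Bit 0: prefix='1' (no match yet)
Bit 1: prefix='10' -> emit 'f', reset
Bit 2: prefix='1' (no match yet)
Bit 3: prefix='10' -> emit 'f', reset
Bit 4: prefix='1' (no match yet)
Bit 5: prefix='11' (no match yet)
Bit 6: prefix='111' (no match yet)
Bit 7: prefix='1110' -> emit 'e', reset
Bit 8: prefix='1' (no match yet)
Bit 9: prefix='11' (no match yet)
Bit 10: prefix='111' (no match yet)
Bit 11: prefix='1110' -> emit 'e', reset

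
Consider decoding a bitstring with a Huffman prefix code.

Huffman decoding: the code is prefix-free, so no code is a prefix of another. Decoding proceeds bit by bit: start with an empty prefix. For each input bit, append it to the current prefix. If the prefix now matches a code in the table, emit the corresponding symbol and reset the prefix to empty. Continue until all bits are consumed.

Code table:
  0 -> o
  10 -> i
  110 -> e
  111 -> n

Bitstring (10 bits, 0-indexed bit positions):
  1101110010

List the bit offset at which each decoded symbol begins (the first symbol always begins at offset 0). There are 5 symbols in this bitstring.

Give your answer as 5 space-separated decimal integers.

Bit 0: prefix='1' (no match yet)
Bit 1: prefix='11' (no match yet)
Bit 2: prefix='110' -> emit 'e', reset
Bit 3: prefix='1' (no match yet)
Bit 4: prefix='11' (no match yet)
Bit 5: prefix='111' -> emit 'n', reset
Bit 6: prefix='0' -> emit 'o', reset
Bit 7: prefix='0' -> emit 'o', reset
Bit 8: prefix='1' (no match yet)
Bit 9: prefix='10' -> emit 'i', reset

Answer: 0 3 6 7 8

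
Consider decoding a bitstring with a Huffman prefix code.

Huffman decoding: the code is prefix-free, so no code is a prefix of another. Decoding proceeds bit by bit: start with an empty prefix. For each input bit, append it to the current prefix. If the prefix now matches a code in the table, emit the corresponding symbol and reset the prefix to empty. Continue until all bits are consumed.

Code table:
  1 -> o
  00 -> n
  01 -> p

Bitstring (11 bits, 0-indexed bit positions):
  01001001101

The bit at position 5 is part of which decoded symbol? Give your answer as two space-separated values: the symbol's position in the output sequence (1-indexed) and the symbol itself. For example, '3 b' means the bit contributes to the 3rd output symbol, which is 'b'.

Answer: 4 n

Derivation:
Bit 0: prefix='0' (no match yet)
Bit 1: prefix='01' -> emit 'p', reset
Bit 2: prefix='0' (no match yet)
Bit 3: prefix='00' -> emit 'n', reset
Bit 4: prefix='1' -> emit 'o', reset
Bit 5: prefix='0' (no match yet)
Bit 6: prefix='00' -> emit 'n', reset
Bit 7: prefix='1' -> emit 'o', reset
Bit 8: prefix='1' -> emit 'o', reset
Bit 9: prefix='0' (no match yet)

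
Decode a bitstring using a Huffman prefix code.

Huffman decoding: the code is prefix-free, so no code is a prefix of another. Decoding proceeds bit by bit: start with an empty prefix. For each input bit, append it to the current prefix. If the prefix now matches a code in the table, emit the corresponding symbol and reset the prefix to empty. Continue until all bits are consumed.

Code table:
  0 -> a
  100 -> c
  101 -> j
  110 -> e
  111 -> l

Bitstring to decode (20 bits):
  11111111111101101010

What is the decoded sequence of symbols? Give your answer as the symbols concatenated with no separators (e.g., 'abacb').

Bit 0: prefix='1' (no match yet)
Bit 1: prefix='11' (no match yet)
Bit 2: prefix='111' -> emit 'l', reset
Bit 3: prefix='1' (no match yet)
Bit 4: prefix='11' (no match yet)
Bit 5: prefix='111' -> emit 'l', reset
Bit 6: prefix='1' (no match yet)
Bit 7: prefix='11' (no match yet)
Bit 8: prefix='111' -> emit 'l', reset
Bit 9: prefix='1' (no match yet)
Bit 10: prefix='11' (no match yet)
Bit 11: prefix='111' -> emit 'l', reset
Bit 12: prefix='0' -> emit 'a', reset
Bit 13: prefix='1' (no match yet)
Bit 14: prefix='11' (no match yet)
Bit 15: prefix='110' -> emit 'e', reset
Bit 16: prefix='1' (no match yet)
Bit 17: prefix='10' (no match yet)
Bit 18: prefix='101' -> emit 'j', reset
Bit 19: prefix='0' -> emit 'a', reset

Answer: llllaeja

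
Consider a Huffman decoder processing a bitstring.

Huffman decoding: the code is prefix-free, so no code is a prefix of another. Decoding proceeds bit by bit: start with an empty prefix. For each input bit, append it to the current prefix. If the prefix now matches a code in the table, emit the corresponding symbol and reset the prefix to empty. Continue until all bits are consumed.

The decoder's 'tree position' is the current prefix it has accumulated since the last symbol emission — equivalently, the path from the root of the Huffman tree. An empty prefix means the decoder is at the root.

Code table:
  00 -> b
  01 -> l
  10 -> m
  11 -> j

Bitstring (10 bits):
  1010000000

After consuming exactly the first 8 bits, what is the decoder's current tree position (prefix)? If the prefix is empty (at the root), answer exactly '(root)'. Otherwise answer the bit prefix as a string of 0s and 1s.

Bit 0: prefix='1' (no match yet)
Bit 1: prefix='10' -> emit 'm', reset
Bit 2: prefix='1' (no match yet)
Bit 3: prefix='10' -> emit 'm', reset
Bit 4: prefix='0' (no match yet)
Bit 5: prefix='00' -> emit 'b', reset
Bit 6: prefix='0' (no match yet)
Bit 7: prefix='00' -> emit 'b', reset

Answer: (root)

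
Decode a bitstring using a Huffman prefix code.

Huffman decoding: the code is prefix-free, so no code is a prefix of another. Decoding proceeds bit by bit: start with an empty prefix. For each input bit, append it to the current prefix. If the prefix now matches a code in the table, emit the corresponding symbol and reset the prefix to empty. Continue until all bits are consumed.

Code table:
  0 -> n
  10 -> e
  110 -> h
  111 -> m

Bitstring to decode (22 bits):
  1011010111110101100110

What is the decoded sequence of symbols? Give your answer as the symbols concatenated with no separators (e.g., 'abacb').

Answer: ehemhehnh

Derivation:
Bit 0: prefix='1' (no match yet)
Bit 1: prefix='10' -> emit 'e', reset
Bit 2: prefix='1' (no match yet)
Bit 3: prefix='11' (no match yet)
Bit 4: prefix='110' -> emit 'h', reset
Bit 5: prefix='1' (no match yet)
Bit 6: prefix='10' -> emit 'e', reset
Bit 7: prefix='1' (no match yet)
Bit 8: prefix='11' (no match yet)
Bit 9: prefix='111' -> emit 'm', reset
Bit 10: prefix='1' (no match yet)
Bit 11: prefix='11' (no match yet)
Bit 12: prefix='110' -> emit 'h', reset
Bit 13: prefix='1' (no match yet)
Bit 14: prefix='10' -> emit 'e', reset
Bit 15: prefix='1' (no match yet)
Bit 16: prefix='11' (no match yet)
Bit 17: prefix='110' -> emit 'h', reset
Bit 18: prefix='0' -> emit 'n', reset
Bit 19: prefix='1' (no match yet)
Bit 20: prefix='11' (no match yet)
Bit 21: prefix='110' -> emit 'h', reset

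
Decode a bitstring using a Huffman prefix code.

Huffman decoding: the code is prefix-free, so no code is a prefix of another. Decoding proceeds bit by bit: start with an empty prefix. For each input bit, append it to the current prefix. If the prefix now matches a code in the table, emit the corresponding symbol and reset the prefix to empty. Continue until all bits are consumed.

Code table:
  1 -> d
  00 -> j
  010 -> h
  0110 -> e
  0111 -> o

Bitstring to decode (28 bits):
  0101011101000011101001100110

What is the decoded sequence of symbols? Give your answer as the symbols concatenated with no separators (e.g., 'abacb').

Answer: hdohjohee

Derivation:
Bit 0: prefix='0' (no match yet)
Bit 1: prefix='01' (no match yet)
Bit 2: prefix='010' -> emit 'h', reset
Bit 3: prefix='1' -> emit 'd', reset
Bit 4: prefix='0' (no match yet)
Bit 5: prefix='01' (no match yet)
Bit 6: prefix='011' (no match yet)
Bit 7: prefix='0111' -> emit 'o', reset
Bit 8: prefix='0' (no match yet)
Bit 9: prefix='01' (no match yet)
Bit 10: prefix='010' -> emit 'h', reset
Bit 11: prefix='0' (no match yet)
Bit 12: prefix='00' -> emit 'j', reset
Bit 13: prefix='0' (no match yet)
Bit 14: prefix='01' (no match yet)
Bit 15: prefix='011' (no match yet)
Bit 16: prefix='0111' -> emit 'o', reset
Bit 17: prefix='0' (no match yet)
Bit 18: prefix='01' (no match yet)
Bit 19: prefix='010' -> emit 'h', reset
Bit 20: prefix='0' (no match yet)
Bit 21: prefix='01' (no match yet)
Bit 22: prefix='011' (no match yet)
Bit 23: prefix='0110' -> emit 'e', reset
Bit 24: prefix='0' (no match yet)
Bit 25: prefix='01' (no match yet)
Bit 26: prefix='011' (no match yet)
Bit 27: prefix='0110' -> emit 'e', reset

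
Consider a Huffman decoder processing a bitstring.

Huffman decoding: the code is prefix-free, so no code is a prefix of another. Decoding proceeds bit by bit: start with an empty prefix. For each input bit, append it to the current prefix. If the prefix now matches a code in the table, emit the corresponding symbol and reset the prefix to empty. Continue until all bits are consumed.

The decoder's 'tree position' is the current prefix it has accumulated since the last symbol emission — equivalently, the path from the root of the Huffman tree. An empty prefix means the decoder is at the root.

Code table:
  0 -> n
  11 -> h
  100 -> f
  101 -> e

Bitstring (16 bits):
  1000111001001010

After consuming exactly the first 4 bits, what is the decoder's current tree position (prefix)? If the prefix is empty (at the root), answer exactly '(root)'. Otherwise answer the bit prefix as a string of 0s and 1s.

Answer: (root)

Derivation:
Bit 0: prefix='1' (no match yet)
Bit 1: prefix='10' (no match yet)
Bit 2: prefix='100' -> emit 'f', reset
Bit 3: prefix='0' -> emit 'n', reset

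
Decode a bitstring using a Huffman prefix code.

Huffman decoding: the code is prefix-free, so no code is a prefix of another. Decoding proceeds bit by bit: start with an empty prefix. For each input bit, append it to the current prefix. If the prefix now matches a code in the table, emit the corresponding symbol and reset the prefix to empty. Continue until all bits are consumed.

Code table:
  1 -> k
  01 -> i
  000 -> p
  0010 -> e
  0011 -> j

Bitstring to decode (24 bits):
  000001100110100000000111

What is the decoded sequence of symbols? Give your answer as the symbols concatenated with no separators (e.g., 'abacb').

Bit 0: prefix='0' (no match yet)
Bit 1: prefix='00' (no match yet)
Bit 2: prefix='000' -> emit 'p', reset
Bit 3: prefix='0' (no match yet)
Bit 4: prefix='00' (no match yet)
Bit 5: prefix='001' (no match yet)
Bit 6: prefix='0011' -> emit 'j', reset
Bit 7: prefix='0' (no match yet)
Bit 8: prefix='00' (no match yet)
Bit 9: prefix='001' (no match yet)
Bit 10: prefix='0011' -> emit 'j', reset
Bit 11: prefix='0' (no match yet)
Bit 12: prefix='01' -> emit 'i', reset
Bit 13: prefix='0' (no match yet)
Bit 14: prefix='00' (no match yet)
Bit 15: prefix='000' -> emit 'p', reset
Bit 16: prefix='0' (no match yet)
Bit 17: prefix='00' (no match yet)
Bit 18: prefix='000' -> emit 'p', reset
Bit 19: prefix='0' (no match yet)
Bit 20: prefix='00' (no match yet)
Bit 21: prefix='001' (no match yet)
Bit 22: prefix='0011' -> emit 'j', reset
Bit 23: prefix='1' -> emit 'k', reset

Answer: pjjippjk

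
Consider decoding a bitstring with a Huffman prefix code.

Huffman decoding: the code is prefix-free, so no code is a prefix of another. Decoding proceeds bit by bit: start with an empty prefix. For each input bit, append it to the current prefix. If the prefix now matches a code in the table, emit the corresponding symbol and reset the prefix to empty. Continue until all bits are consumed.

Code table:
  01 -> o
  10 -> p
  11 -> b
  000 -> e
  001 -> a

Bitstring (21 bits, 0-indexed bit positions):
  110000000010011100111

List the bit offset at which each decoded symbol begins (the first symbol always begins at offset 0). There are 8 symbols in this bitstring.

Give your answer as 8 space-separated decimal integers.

Answer: 0 2 5 8 11 14 16 19

Derivation:
Bit 0: prefix='1' (no match yet)
Bit 1: prefix='11' -> emit 'b', reset
Bit 2: prefix='0' (no match yet)
Bit 3: prefix='00' (no match yet)
Bit 4: prefix='000' -> emit 'e', reset
Bit 5: prefix='0' (no match yet)
Bit 6: prefix='00' (no match yet)
Bit 7: prefix='000' -> emit 'e', reset
Bit 8: prefix='0' (no match yet)
Bit 9: prefix='00' (no match yet)
Bit 10: prefix='001' -> emit 'a', reset
Bit 11: prefix='0' (no match yet)
Bit 12: prefix='00' (no match yet)
Bit 13: prefix='001' -> emit 'a', reset
Bit 14: prefix='1' (no match yet)
Bit 15: prefix='11' -> emit 'b', reset
Bit 16: prefix='0' (no match yet)
Bit 17: prefix='00' (no match yet)
Bit 18: prefix='001' -> emit 'a', reset
Bit 19: prefix='1' (no match yet)
Bit 20: prefix='11' -> emit 'b', reset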